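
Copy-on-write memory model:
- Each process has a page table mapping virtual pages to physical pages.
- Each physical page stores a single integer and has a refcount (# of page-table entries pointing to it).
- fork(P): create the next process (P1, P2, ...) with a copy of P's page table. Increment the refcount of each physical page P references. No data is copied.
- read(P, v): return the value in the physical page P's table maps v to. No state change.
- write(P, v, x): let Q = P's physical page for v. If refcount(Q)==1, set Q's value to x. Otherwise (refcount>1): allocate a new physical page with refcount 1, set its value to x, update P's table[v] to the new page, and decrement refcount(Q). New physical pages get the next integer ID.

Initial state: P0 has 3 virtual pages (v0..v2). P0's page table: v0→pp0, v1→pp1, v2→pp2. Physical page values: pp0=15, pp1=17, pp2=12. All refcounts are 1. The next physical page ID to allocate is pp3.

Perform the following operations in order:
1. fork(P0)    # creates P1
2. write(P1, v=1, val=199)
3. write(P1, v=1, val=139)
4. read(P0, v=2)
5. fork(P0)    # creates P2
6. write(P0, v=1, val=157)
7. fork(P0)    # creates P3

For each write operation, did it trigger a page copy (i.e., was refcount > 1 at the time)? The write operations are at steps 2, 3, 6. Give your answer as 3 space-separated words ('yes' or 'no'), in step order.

Op 1: fork(P0) -> P1. 3 ppages; refcounts: pp0:2 pp1:2 pp2:2
Op 2: write(P1, v1, 199). refcount(pp1)=2>1 -> COPY to pp3. 4 ppages; refcounts: pp0:2 pp1:1 pp2:2 pp3:1
Op 3: write(P1, v1, 139). refcount(pp3)=1 -> write in place. 4 ppages; refcounts: pp0:2 pp1:1 pp2:2 pp3:1
Op 4: read(P0, v2) -> 12. No state change.
Op 5: fork(P0) -> P2. 4 ppages; refcounts: pp0:3 pp1:2 pp2:3 pp3:1
Op 6: write(P0, v1, 157). refcount(pp1)=2>1 -> COPY to pp4. 5 ppages; refcounts: pp0:3 pp1:1 pp2:3 pp3:1 pp4:1
Op 7: fork(P0) -> P3. 5 ppages; refcounts: pp0:4 pp1:1 pp2:4 pp3:1 pp4:2

yes no yes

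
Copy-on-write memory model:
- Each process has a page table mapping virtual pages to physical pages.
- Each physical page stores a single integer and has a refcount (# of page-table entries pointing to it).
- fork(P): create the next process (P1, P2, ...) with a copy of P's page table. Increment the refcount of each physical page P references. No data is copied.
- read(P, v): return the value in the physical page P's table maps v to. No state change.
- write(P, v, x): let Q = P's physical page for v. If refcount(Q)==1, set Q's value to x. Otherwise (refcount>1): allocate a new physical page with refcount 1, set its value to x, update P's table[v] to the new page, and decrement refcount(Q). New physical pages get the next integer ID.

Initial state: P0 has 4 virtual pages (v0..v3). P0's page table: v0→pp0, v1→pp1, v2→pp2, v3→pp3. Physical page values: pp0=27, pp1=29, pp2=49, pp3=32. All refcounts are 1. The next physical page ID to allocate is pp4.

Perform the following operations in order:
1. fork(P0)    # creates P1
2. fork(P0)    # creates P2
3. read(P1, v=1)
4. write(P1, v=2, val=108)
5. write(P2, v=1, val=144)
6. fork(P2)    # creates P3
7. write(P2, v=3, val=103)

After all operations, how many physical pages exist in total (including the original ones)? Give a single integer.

Answer: 7

Derivation:
Op 1: fork(P0) -> P1. 4 ppages; refcounts: pp0:2 pp1:2 pp2:2 pp3:2
Op 2: fork(P0) -> P2. 4 ppages; refcounts: pp0:3 pp1:3 pp2:3 pp3:3
Op 3: read(P1, v1) -> 29. No state change.
Op 4: write(P1, v2, 108). refcount(pp2)=3>1 -> COPY to pp4. 5 ppages; refcounts: pp0:3 pp1:3 pp2:2 pp3:3 pp4:1
Op 5: write(P2, v1, 144). refcount(pp1)=3>1 -> COPY to pp5. 6 ppages; refcounts: pp0:3 pp1:2 pp2:2 pp3:3 pp4:1 pp5:1
Op 6: fork(P2) -> P3. 6 ppages; refcounts: pp0:4 pp1:2 pp2:3 pp3:4 pp4:1 pp5:2
Op 7: write(P2, v3, 103). refcount(pp3)=4>1 -> COPY to pp6. 7 ppages; refcounts: pp0:4 pp1:2 pp2:3 pp3:3 pp4:1 pp5:2 pp6:1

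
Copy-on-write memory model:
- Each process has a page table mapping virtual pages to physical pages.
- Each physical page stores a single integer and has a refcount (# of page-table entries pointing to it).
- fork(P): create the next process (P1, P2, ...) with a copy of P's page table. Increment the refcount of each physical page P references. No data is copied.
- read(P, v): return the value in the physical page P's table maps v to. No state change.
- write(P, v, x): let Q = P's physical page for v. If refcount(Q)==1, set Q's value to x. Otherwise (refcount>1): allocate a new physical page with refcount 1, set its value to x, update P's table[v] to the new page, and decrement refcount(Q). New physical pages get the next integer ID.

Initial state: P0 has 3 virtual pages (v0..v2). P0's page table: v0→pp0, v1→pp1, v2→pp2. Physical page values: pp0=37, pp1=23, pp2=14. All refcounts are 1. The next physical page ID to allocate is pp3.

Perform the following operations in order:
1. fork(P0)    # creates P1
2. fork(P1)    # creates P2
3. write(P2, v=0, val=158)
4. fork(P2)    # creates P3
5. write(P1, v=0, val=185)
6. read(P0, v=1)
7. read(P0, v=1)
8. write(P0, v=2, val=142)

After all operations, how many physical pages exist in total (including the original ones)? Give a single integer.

Op 1: fork(P0) -> P1. 3 ppages; refcounts: pp0:2 pp1:2 pp2:2
Op 2: fork(P1) -> P2. 3 ppages; refcounts: pp0:3 pp1:3 pp2:3
Op 3: write(P2, v0, 158). refcount(pp0)=3>1 -> COPY to pp3. 4 ppages; refcounts: pp0:2 pp1:3 pp2:3 pp3:1
Op 4: fork(P2) -> P3. 4 ppages; refcounts: pp0:2 pp1:4 pp2:4 pp3:2
Op 5: write(P1, v0, 185). refcount(pp0)=2>1 -> COPY to pp4. 5 ppages; refcounts: pp0:1 pp1:4 pp2:4 pp3:2 pp4:1
Op 6: read(P0, v1) -> 23. No state change.
Op 7: read(P0, v1) -> 23. No state change.
Op 8: write(P0, v2, 142). refcount(pp2)=4>1 -> COPY to pp5. 6 ppages; refcounts: pp0:1 pp1:4 pp2:3 pp3:2 pp4:1 pp5:1

Answer: 6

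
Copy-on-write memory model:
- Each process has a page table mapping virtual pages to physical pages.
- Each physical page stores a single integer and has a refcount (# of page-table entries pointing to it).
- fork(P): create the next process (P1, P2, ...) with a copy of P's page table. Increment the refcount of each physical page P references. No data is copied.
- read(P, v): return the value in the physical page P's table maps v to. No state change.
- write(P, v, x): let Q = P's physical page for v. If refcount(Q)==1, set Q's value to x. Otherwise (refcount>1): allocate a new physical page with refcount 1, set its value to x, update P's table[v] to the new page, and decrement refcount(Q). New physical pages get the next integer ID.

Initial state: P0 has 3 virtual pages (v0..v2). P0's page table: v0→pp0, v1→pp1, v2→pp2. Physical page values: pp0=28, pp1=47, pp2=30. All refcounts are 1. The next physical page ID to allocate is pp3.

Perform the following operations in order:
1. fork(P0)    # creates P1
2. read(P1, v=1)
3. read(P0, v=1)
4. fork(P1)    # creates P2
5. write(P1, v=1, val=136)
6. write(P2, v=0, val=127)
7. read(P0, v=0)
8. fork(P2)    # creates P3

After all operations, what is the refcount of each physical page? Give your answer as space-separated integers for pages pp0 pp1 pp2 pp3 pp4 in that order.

Answer: 2 3 4 1 2

Derivation:
Op 1: fork(P0) -> P1. 3 ppages; refcounts: pp0:2 pp1:2 pp2:2
Op 2: read(P1, v1) -> 47. No state change.
Op 3: read(P0, v1) -> 47. No state change.
Op 4: fork(P1) -> P2. 3 ppages; refcounts: pp0:3 pp1:3 pp2:3
Op 5: write(P1, v1, 136). refcount(pp1)=3>1 -> COPY to pp3. 4 ppages; refcounts: pp0:3 pp1:2 pp2:3 pp3:1
Op 6: write(P2, v0, 127). refcount(pp0)=3>1 -> COPY to pp4. 5 ppages; refcounts: pp0:2 pp1:2 pp2:3 pp3:1 pp4:1
Op 7: read(P0, v0) -> 28. No state change.
Op 8: fork(P2) -> P3. 5 ppages; refcounts: pp0:2 pp1:3 pp2:4 pp3:1 pp4:2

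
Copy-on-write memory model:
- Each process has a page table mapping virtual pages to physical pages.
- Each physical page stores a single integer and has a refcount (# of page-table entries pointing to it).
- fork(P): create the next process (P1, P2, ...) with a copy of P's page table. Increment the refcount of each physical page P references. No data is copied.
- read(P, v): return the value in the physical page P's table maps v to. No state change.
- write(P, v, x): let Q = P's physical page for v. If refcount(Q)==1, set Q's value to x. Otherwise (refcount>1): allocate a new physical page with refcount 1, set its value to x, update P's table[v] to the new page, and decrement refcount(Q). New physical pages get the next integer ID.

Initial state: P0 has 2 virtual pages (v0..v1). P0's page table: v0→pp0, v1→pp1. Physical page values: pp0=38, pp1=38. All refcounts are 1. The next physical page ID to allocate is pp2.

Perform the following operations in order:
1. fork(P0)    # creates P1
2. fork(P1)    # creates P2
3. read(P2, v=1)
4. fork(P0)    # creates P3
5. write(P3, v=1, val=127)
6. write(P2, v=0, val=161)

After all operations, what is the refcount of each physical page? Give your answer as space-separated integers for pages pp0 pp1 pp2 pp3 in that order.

Answer: 3 3 1 1

Derivation:
Op 1: fork(P0) -> P1. 2 ppages; refcounts: pp0:2 pp1:2
Op 2: fork(P1) -> P2. 2 ppages; refcounts: pp0:3 pp1:3
Op 3: read(P2, v1) -> 38. No state change.
Op 4: fork(P0) -> P3. 2 ppages; refcounts: pp0:4 pp1:4
Op 5: write(P3, v1, 127). refcount(pp1)=4>1 -> COPY to pp2. 3 ppages; refcounts: pp0:4 pp1:3 pp2:1
Op 6: write(P2, v0, 161). refcount(pp0)=4>1 -> COPY to pp3. 4 ppages; refcounts: pp0:3 pp1:3 pp2:1 pp3:1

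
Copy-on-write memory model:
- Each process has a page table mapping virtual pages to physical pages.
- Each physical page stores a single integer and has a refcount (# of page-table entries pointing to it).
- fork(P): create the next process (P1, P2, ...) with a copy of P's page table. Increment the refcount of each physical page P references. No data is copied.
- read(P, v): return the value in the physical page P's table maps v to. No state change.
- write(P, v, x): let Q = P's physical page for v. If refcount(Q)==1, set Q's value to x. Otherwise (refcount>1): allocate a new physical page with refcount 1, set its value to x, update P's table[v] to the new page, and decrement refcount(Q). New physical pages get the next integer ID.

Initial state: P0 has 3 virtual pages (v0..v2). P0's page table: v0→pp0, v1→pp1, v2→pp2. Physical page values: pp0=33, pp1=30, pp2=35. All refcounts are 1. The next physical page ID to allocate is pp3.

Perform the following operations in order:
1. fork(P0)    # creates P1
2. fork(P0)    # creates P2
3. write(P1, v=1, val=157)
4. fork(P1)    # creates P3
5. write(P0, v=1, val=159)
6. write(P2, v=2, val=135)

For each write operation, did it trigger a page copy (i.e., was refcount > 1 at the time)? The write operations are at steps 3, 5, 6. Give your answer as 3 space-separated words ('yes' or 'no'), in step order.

Op 1: fork(P0) -> P1. 3 ppages; refcounts: pp0:2 pp1:2 pp2:2
Op 2: fork(P0) -> P2. 3 ppages; refcounts: pp0:3 pp1:3 pp2:3
Op 3: write(P1, v1, 157). refcount(pp1)=3>1 -> COPY to pp3. 4 ppages; refcounts: pp0:3 pp1:2 pp2:3 pp3:1
Op 4: fork(P1) -> P3. 4 ppages; refcounts: pp0:4 pp1:2 pp2:4 pp3:2
Op 5: write(P0, v1, 159). refcount(pp1)=2>1 -> COPY to pp4. 5 ppages; refcounts: pp0:4 pp1:1 pp2:4 pp3:2 pp4:1
Op 6: write(P2, v2, 135). refcount(pp2)=4>1 -> COPY to pp5. 6 ppages; refcounts: pp0:4 pp1:1 pp2:3 pp3:2 pp4:1 pp5:1

yes yes yes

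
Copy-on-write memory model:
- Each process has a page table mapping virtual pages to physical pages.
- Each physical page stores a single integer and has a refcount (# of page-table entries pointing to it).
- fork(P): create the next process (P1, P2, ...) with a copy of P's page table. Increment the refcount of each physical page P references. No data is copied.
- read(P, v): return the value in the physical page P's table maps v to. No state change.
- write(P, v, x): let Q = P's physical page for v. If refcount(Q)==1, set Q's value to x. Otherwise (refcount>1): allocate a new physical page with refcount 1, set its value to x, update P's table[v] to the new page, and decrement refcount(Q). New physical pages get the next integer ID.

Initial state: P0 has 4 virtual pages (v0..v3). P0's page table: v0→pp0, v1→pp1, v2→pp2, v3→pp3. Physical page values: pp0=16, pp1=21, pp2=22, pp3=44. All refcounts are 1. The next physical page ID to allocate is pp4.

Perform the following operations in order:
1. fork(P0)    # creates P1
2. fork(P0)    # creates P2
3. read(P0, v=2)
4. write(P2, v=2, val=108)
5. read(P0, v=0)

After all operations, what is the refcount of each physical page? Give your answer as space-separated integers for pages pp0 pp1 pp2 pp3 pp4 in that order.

Op 1: fork(P0) -> P1. 4 ppages; refcounts: pp0:2 pp1:2 pp2:2 pp3:2
Op 2: fork(P0) -> P2. 4 ppages; refcounts: pp0:3 pp1:3 pp2:3 pp3:3
Op 3: read(P0, v2) -> 22. No state change.
Op 4: write(P2, v2, 108). refcount(pp2)=3>1 -> COPY to pp4. 5 ppages; refcounts: pp0:3 pp1:3 pp2:2 pp3:3 pp4:1
Op 5: read(P0, v0) -> 16. No state change.

Answer: 3 3 2 3 1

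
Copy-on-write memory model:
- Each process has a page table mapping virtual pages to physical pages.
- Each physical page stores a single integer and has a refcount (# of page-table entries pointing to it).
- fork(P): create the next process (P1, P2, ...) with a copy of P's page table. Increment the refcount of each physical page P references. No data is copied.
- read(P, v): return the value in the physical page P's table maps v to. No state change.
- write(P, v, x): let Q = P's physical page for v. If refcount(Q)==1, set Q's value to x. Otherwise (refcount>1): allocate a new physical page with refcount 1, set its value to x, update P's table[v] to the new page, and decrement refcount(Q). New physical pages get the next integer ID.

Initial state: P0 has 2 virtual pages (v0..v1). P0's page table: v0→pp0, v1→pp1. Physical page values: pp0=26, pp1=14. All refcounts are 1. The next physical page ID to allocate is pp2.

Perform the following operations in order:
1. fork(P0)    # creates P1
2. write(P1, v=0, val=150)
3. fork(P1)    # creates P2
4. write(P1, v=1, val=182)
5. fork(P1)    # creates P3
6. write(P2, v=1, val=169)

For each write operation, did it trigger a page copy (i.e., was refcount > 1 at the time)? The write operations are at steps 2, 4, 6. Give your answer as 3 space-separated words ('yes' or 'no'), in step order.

Op 1: fork(P0) -> P1. 2 ppages; refcounts: pp0:2 pp1:2
Op 2: write(P1, v0, 150). refcount(pp0)=2>1 -> COPY to pp2. 3 ppages; refcounts: pp0:1 pp1:2 pp2:1
Op 3: fork(P1) -> P2. 3 ppages; refcounts: pp0:1 pp1:3 pp2:2
Op 4: write(P1, v1, 182). refcount(pp1)=3>1 -> COPY to pp3. 4 ppages; refcounts: pp0:1 pp1:2 pp2:2 pp3:1
Op 5: fork(P1) -> P3. 4 ppages; refcounts: pp0:1 pp1:2 pp2:3 pp3:2
Op 6: write(P2, v1, 169). refcount(pp1)=2>1 -> COPY to pp4. 5 ppages; refcounts: pp0:1 pp1:1 pp2:3 pp3:2 pp4:1

yes yes yes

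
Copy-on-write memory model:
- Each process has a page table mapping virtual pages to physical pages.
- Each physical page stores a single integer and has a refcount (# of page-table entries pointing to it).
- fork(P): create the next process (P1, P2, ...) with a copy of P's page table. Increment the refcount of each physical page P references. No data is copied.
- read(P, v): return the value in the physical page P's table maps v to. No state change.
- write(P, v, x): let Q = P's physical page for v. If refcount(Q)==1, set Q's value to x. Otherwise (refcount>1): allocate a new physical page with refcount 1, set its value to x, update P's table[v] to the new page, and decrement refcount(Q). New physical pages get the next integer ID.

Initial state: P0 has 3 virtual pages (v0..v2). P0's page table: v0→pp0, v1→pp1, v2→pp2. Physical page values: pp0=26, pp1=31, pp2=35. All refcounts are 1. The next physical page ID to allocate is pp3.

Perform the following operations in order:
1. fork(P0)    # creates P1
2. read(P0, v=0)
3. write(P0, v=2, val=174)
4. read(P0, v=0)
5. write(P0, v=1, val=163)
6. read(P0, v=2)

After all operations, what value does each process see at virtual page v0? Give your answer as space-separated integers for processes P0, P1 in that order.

Op 1: fork(P0) -> P1. 3 ppages; refcounts: pp0:2 pp1:2 pp2:2
Op 2: read(P0, v0) -> 26. No state change.
Op 3: write(P0, v2, 174). refcount(pp2)=2>1 -> COPY to pp3. 4 ppages; refcounts: pp0:2 pp1:2 pp2:1 pp3:1
Op 4: read(P0, v0) -> 26. No state change.
Op 5: write(P0, v1, 163). refcount(pp1)=2>1 -> COPY to pp4. 5 ppages; refcounts: pp0:2 pp1:1 pp2:1 pp3:1 pp4:1
Op 6: read(P0, v2) -> 174. No state change.
P0: v0 -> pp0 = 26
P1: v0 -> pp0 = 26

Answer: 26 26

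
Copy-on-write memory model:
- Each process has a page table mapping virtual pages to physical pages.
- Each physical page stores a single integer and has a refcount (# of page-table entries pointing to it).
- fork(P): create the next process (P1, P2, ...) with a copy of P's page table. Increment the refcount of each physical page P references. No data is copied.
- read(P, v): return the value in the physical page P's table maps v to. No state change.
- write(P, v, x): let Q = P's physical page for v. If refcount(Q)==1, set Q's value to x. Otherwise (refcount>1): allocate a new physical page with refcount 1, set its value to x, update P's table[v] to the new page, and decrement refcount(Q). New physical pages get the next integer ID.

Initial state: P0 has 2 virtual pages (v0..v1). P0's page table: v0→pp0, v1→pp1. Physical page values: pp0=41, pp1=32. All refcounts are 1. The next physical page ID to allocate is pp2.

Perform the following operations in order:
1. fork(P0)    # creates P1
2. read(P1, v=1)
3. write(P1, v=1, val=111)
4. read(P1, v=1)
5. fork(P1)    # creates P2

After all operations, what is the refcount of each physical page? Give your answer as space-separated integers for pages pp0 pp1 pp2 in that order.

Answer: 3 1 2

Derivation:
Op 1: fork(P0) -> P1. 2 ppages; refcounts: pp0:2 pp1:2
Op 2: read(P1, v1) -> 32. No state change.
Op 3: write(P1, v1, 111). refcount(pp1)=2>1 -> COPY to pp2. 3 ppages; refcounts: pp0:2 pp1:1 pp2:1
Op 4: read(P1, v1) -> 111. No state change.
Op 5: fork(P1) -> P2. 3 ppages; refcounts: pp0:3 pp1:1 pp2:2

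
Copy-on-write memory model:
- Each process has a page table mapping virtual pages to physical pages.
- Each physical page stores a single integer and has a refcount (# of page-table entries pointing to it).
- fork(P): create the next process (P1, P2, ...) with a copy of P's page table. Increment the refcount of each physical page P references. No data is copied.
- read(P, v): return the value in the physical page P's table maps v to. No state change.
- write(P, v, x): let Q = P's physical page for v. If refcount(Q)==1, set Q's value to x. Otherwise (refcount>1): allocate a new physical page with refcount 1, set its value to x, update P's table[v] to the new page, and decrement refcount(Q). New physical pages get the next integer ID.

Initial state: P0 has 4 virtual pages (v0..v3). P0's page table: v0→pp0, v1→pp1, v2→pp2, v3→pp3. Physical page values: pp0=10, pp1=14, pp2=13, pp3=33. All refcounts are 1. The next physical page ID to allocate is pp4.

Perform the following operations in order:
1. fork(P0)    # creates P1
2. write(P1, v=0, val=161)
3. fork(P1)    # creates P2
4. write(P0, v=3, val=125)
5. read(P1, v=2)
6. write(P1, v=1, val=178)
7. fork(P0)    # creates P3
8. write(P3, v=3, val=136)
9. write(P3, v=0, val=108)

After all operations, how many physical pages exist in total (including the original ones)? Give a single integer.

Op 1: fork(P0) -> P1. 4 ppages; refcounts: pp0:2 pp1:2 pp2:2 pp3:2
Op 2: write(P1, v0, 161). refcount(pp0)=2>1 -> COPY to pp4. 5 ppages; refcounts: pp0:1 pp1:2 pp2:2 pp3:2 pp4:1
Op 3: fork(P1) -> P2. 5 ppages; refcounts: pp0:1 pp1:3 pp2:3 pp3:3 pp4:2
Op 4: write(P0, v3, 125). refcount(pp3)=3>1 -> COPY to pp5. 6 ppages; refcounts: pp0:1 pp1:3 pp2:3 pp3:2 pp4:2 pp5:1
Op 5: read(P1, v2) -> 13. No state change.
Op 6: write(P1, v1, 178). refcount(pp1)=3>1 -> COPY to pp6. 7 ppages; refcounts: pp0:1 pp1:2 pp2:3 pp3:2 pp4:2 pp5:1 pp6:1
Op 7: fork(P0) -> P3. 7 ppages; refcounts: pp0:2 pp1:3 pp2:4 pp3:2 pp4:2 pp5:2 pp6:1
Op 8: write(P3, v3, 136). refcount(pp5)=2>1 -> COPY to pp7. 8 ppages; refcounts: pp0:2 pp1:3 pp2:4 pp3:2 pp4:2 pp5:1 pp6:1 pp7:1
Op 9: write(P3, v0, 108). refcount(pp0)=2>1 -> COPY to pp8. 9 ppages; refcounts: pp0:1 pp1:3 pp2:4 pp3:2 pp4:2 pp5:1 pp6:1 pp7:1 pp8:1

Answer: 9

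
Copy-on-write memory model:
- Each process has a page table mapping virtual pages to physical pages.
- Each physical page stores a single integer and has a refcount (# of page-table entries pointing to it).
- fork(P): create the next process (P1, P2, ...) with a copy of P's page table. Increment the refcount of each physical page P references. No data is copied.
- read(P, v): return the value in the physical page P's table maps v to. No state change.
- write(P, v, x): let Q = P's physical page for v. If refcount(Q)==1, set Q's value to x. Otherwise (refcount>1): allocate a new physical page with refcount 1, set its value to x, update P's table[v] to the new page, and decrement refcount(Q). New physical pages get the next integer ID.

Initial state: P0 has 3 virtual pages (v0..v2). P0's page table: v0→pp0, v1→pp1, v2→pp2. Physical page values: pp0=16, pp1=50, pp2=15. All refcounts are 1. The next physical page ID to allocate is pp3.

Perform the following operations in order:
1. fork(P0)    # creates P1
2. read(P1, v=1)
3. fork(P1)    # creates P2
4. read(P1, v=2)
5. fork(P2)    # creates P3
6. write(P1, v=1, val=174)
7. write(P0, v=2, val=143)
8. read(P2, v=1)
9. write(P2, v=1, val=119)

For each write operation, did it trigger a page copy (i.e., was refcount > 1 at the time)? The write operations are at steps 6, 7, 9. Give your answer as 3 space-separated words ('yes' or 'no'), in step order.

Op 1: fork(P0) -> P1. 3 ppages; refcounts: pp0:2 pp1:2 pp2:2
Op 2: read(P1, v1) -> 50. No state change.
Op 3: fork(P1) -> P2. 3 ppages; refcounts: pp0:3 pp1:3 pp2:3
Op 4: read(P1, v2) -> 15. No state change.
Op 5: fork(P2) -> P3. 3 ppages; refcounts: pp0:4 pp1:4 pp2:4
Op 6: write(P1, v1, 174). refcount(pp1)=4>1 -> COPY to pp3. 4 ppages; refcounts: pp0:4 pp1:3 pp2:4 pp3:1
Op 7: write(P0, v2, 143). refcount(pp2)=4>1 -> COPY to pp4. 5 ppages; refcounts: pp0:4 pp1:3 pp2:3 pp3:1 pp4:1
Op 8: read(P2, v1) -> 50. No state change.
Op 9: write(P2, v1, 119). refcount(pp1)=3>1 -> COPY to pp5. 6 ppages; refcounts: pp0:4 pp1:2 pp2:3 pp3:1 pp4:1 pp5:1

yes yes yes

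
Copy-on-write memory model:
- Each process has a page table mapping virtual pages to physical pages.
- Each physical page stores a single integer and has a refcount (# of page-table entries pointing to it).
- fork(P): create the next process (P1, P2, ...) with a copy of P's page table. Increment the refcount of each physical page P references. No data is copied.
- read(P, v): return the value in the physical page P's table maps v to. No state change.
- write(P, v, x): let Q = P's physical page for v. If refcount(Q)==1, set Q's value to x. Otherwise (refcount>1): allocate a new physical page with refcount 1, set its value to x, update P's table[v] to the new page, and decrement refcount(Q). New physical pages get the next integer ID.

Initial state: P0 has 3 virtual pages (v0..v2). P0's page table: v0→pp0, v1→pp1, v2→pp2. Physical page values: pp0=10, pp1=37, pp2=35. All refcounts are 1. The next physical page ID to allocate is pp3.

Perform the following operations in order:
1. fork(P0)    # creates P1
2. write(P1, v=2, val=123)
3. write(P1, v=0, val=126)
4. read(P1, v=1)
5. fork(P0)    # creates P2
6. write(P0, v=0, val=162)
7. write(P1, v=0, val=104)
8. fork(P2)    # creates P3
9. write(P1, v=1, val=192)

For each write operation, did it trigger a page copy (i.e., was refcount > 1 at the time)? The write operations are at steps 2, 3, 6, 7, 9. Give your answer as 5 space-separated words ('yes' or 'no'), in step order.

Op 1: fork(P0) -> P1. 3 ppages; refcounts: pp0:2 pp1:2 pp2:2
Op 2: write(P1, v2, 123). refcount(pp2)=2>1 -> COPY to pp3. 4 ppages; refcounts: pp0:2 pp1:2 pp2:1 pp3:1
Op 3: write(P1, v0, 126). refcount(pp0)=2>1 -> COPY to pp4. 5 ppages; refcounts: pp0:1 pp1:2 pp2:1 pp3:1 pp4:1
Op 4: read(P1, v1) -> 37. No state change.
Op 5: fork(P0) -> P2. 5 ppages; refcounts: pp0:2 pp1:3 pp2:2 pp3:1 pp4:1
Op 6: write(P0, v0, 162). refcount(pp0)=2>1 -> COPY to pp5. 6 ppages; refcounts: pp0:1 pp1:3 pp2:2 pp3:1 pp4:1 pp5:1
Op 7: write(P1, v0, 104). refcount(pp4)=1 -> write in place. 6 ppages; refcounts: pp0:1 pp1:3 pp2:2 pp3:1 pp4:1 pp5:1
Op 8: fork(P2) -> P3. 6 ppages; refcounts: pp0:2 pp1:4 pp2:3 pp3:1 pp4:1 pp5:1
Op 9: write(P1, v1, 192). refcount(pp1)=4>1 -> COPY to pp6. 7 ppages; refcounts: pp0:2 pp1:3 pp2:3 pp3:1 pp4:1 pp5:1 pp6:1

yes yes yes no yes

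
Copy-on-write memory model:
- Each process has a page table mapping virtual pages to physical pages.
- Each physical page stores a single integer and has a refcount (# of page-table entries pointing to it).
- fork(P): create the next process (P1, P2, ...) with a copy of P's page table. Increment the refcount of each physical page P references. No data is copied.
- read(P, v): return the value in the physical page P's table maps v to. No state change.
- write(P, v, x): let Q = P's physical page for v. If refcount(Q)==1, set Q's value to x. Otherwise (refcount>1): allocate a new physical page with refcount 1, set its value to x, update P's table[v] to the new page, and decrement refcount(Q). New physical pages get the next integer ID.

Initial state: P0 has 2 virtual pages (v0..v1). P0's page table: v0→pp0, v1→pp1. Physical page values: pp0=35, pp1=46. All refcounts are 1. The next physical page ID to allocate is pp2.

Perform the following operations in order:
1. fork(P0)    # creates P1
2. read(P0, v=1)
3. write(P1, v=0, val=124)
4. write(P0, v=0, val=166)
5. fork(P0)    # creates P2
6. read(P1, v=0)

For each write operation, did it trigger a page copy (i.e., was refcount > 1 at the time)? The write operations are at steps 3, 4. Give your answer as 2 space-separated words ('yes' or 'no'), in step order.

Op 1: fork(P0) -> P1. 2 ppages; refcounts: pp0:2 pp1:2
Op 2: read(P0, v1) -> 46. No state change.
Op 3: write(P1, v0, 124). refcount(pp0)=2>1 -> COPY to pp2. 3 ppages; refcounts: pp0:1 pp1:2 pp2:1
Op 4: write(P0, v0, 166). refcount(pp0)=1 -> write in place. 3 ppages; refcounts: pp0:1 pp1:2 pp2:1
Op 5: fork(P0) -> P2. 3 ppages; refcounts: pp0:2 pp1:3 pp2:1
Op 6: read(P1, v0) -> 124. No state change.

yes no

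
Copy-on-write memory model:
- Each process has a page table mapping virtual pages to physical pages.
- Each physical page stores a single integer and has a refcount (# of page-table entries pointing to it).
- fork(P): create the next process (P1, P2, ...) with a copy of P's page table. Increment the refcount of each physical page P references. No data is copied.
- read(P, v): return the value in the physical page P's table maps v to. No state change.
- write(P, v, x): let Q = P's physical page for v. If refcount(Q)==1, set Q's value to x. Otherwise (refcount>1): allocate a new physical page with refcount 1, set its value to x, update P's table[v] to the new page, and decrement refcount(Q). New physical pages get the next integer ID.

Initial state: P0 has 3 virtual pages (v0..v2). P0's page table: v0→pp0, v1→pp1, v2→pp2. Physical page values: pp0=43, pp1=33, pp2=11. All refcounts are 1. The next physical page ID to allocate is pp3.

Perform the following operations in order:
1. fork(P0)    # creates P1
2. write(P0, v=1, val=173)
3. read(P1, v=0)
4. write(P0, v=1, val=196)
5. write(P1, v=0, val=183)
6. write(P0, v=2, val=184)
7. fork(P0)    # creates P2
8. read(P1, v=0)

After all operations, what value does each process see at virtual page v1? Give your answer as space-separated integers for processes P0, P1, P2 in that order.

Op 1: fork(P0) -> P1. 3 ppages; refcounts: pp0:2 pp1:2 pp2:2
Op 2: write(P0, v1, 173). refcount(pp1)=2>1 -> COPY to pp3. 4 ppages; refcounts: pp0:2 pp1:1 pp2:2 pp3:1
Op 3: read(P1, v0) -> 43. No state change.
Op 4: write(P0, v1, 196). refcount(pp3)=1 -> write in place. 4 ppages; refcounts: pp0:2 pp1:1 pp2:2 pp3:1
Op 5: write(P1, v0, 183). refcount(pp0)=2>1 -> COPY to pp4. 5 ppages; refcounts: pp0:1 pp1:1 pp2:2 pp3:1 pp4:1
Op 6: write(P0, v2, 184). refcount(pp2)=2>1 -> COPY to pp5. 6 ppages; refcounts: pp0:1 pp1:1 pp2:1 pp3:1 pp4:1 pp5:1
Op 7: fork(P0) -> P2. 6 ppages; refcounts: pp0:2 pp1:1 pp2:1 pp3:2 pp4:1 pp5:2
Op 8: read(P1, v0) -> 183. No state change.
P0: v1 -> pp3 = 196
P1: v1 -> pp1 = 33
P2: v1 -> pp3 = 196

Answer: 196 33 196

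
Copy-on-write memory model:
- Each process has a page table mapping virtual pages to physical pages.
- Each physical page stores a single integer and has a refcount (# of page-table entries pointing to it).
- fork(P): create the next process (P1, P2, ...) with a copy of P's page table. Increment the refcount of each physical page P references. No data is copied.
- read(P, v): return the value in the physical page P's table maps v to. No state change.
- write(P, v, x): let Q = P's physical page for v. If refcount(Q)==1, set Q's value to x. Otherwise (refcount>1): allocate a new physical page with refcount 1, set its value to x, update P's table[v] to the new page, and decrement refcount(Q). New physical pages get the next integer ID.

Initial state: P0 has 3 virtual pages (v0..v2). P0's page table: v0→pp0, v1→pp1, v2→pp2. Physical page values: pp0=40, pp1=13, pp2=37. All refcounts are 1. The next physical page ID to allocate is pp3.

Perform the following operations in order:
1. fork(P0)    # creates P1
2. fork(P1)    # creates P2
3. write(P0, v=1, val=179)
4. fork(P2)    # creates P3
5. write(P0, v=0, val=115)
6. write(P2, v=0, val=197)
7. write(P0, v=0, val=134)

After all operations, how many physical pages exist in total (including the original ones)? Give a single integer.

Answer: 6

Derivation:
Op 1: fork(P0) -> P1. 3 ppages; refcounts: pp0:2 pp1:2 pp2:2
Op 2: fork(P1) -> P2. 3 ppages; refcounts: pp0:3 pp1:3 pp2:3
Op 3: write(P0, v1, 179). refcount(pp1)=3>1 -> COPY to pp3. 4 ppages; refcounts: pp0:3 pp1:2 pp2:3 pp3:1
Op 4: fork(P2) -> P3. 4 ppages; refcounts: pp0:4 pp1:3 pp2:4 pp3:1
Op 5: write(P0, v0, 115). refcount(pp0)=4>1 -> COPY to pp4. 5 ppages; refcounts: pp0:3 pp1:3 pp2:4 pp3:1 pp4:1
Op 6: write(P2, v0, 197). refcount(pp0)=3>1 -> COPY to pp5. 6 ppages; refcounts: pp0:2 pp1:3 pp2:4 pp3:1 pp4:1 pp5:1
Op 7: write(P0, v0, 134). refcount(pp4)=1 -> write in place. 6 ppages; refcounts: pp0:2 pp1:3 pp2:4 pp3:1 pp4:1 pp5:1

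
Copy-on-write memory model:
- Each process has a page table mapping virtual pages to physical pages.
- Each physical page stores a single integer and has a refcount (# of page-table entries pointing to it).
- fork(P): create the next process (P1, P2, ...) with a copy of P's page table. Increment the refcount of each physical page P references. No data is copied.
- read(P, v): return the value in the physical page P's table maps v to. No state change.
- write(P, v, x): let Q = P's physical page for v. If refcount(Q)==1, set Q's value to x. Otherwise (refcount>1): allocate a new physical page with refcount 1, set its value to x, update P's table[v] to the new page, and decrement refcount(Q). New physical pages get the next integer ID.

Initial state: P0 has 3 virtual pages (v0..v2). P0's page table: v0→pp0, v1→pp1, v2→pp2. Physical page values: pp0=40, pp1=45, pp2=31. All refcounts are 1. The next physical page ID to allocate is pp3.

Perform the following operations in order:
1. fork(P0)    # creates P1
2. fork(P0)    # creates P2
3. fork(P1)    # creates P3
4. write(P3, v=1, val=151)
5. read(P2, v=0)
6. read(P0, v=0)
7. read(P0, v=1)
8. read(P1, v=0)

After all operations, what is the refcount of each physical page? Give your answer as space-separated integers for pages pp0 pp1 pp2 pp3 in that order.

Answer: 4 3 4 1

Derivation:
Op 1: fork(P0) -> P1. 3 ppages; refcounts: pp0:2 pp1:2 pp2:2
Op 2: fork(P0) -> P2. 3 ppages; refcounts: pp0:3 pp1:3 pp2:3
Op 3: fork(P1) -> P3. 3 ppages; refcounts: pp0:4 pp1:4 pp2:4
Op 4: write(P3, v1, 151). refcount(pp1)=4>1 -> COPY to pp3. 4 ppages; refcounts: pp0:4 pp1:3 pp2:4 pp3:1
Op 5: read(P2, v0) -> 40. No state change.
Op 6: read(P0, v0) -> 40. No state change.
Op 7: read(P0, v1) -> 45. No state change.
Op 8: read(P1, v0) -> 40. No state change.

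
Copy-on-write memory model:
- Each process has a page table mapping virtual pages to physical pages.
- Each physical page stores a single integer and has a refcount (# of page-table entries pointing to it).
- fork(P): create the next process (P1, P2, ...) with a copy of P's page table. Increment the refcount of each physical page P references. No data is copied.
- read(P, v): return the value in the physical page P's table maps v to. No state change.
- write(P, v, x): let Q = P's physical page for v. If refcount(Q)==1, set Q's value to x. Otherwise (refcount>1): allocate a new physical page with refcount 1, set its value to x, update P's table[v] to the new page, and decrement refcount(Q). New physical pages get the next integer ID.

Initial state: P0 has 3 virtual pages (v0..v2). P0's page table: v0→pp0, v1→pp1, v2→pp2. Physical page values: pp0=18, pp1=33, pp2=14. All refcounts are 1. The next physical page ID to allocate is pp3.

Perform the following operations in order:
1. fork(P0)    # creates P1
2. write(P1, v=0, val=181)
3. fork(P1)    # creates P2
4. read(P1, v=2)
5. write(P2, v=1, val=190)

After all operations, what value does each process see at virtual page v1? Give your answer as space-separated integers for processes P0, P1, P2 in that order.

Op 1: fork(P0) -> P1. 3 ppages; refcounts: pp0:2 pp1:2 pp2:2
Op 2: write(P1, v0, 181). refcount(pp0)=2>1 -> COPY to pp3. 4 ppages; refcounts: pp0:1 pp1:2 pp2:2 pp3:1
Op 3: fork(P1) -> P2. 4 ppages; refcounts: pp0:1 pp1:3 pp2:3 pp3:2
Op 4: read(P1, v2) -> 14. No state change.
Op 5: write(P2, v1, 190). refcount(pp1)=3>1 -> COPY to pp4. 5 ppages; refcounts: pp0:1 pp1:2 pp2:3 pp3:2 pp4:1
P0: v1 -> pp1 = 33
P1: v1 -> pp1 = 33
P2: v1 -> pp4 = 190

Answer: 33 33 190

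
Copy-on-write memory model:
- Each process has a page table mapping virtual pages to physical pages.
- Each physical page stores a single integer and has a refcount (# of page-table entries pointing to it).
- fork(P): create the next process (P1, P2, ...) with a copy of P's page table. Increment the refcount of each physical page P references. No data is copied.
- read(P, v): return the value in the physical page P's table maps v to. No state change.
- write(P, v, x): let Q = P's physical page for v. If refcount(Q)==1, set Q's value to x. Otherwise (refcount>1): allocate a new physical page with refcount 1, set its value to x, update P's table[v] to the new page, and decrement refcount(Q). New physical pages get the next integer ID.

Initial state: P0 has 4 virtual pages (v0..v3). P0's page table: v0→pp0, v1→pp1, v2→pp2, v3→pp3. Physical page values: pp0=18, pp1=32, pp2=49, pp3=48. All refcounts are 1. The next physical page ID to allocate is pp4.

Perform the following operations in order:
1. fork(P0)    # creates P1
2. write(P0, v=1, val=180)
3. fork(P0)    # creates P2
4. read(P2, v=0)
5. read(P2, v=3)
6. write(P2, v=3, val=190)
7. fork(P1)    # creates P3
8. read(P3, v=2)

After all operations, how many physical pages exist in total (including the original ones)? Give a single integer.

Answer: 6

Derivation:
Op 1: fork(P0) -> P1. 4 ppages; refcounts: pp0:2 pp1:2 pp2:2 pp3:2
Op 2: write(P0, v1, 180). refcount(pp1)=2>1 -> COPY to pp4. 5 ppages; refcounts: pp0:2 pp1:1 pp2:2 pp3:2 pp4:1
Op 3: fork(P0) -> P2. 5 ppages; refcounts: pp0:3 pp1:1 pp2:3 pp3:3 pp4:2
Op 4: read(P2, v0) -> 18. No state change.
Op 5: read(P2, v3) -> 48. No state change.
Op 6: write(P2, v3, 190). refcount(pp3)=3>1 -> COPY to pp5. 6 ppages; refcounts: pp0:3 pp1:1 pp2:3 pp3:2 pp4:2 pp5:1
Op 7: fork(P1) -> P3. 6 ppages; refcounts: pp0:4 pp1:2 pp2:4 pp3:3 pp4:2 pp5:1
Op 8: read(P3, v2) -> 49. No state change.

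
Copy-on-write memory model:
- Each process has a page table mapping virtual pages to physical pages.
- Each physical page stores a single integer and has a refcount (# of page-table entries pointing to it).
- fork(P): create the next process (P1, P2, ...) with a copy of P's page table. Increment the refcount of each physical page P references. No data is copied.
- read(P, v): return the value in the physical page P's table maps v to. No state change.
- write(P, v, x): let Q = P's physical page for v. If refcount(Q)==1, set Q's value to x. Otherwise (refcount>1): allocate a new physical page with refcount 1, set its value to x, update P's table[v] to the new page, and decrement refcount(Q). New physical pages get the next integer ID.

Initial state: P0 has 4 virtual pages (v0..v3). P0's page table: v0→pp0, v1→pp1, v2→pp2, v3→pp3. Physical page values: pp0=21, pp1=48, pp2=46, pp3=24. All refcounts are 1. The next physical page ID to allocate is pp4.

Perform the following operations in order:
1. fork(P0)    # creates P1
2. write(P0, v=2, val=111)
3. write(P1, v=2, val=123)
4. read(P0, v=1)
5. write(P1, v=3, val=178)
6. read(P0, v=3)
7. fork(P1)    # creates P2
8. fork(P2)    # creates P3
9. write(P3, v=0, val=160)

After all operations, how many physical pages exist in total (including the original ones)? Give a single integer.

Answer: 7

Derivation:
Op 1: fork(P0) -> P1. 4 ppages; refcounts: pp0:2 pp1:2 pp2:2 pp3:2
Op 2: write(P0, v2, 111). refcount(pp2)=2>1 -> COPY to pp4. 5 ppages; refcounts: pp0:2 pp1:2 pp2:1 pp3:2 pp4:1
Op 3: write(P1, v2, 123). refcount(pp2)=1 -> write in place. 5 ppages; refcounts: pp0:2 pp1:2 pp2:1 pp3:2 pp4:1
Op 4: read(P0, v1) -> 48. No state change.
Op 5: write(P1, v3, 178). refcount(pp3)=2>1 -> COPY to pp5. 6 ppages; refcounts: pp0:2 pp1:2 pp2:1 pp3:1 pp4:1 pp5:1
Op 6: read(P0, v3) -> 24. No state change.
Op 7: fork(P1) -> P2. 6 ppages; refcounts: pp0:3 pp1:3 pp2:2 pp3:1 pp4:1 pp5:2
Op 8: fork(P2) -> P3. 6 ppages; refcounts: pp0:4 pp1:4 pp2:3 pp3:1 pp4:1 pp5:3
Op 9: write(P3, v0, 160). refcount(pp0)=4>1 -> COPY to pp6. 7 ppages; refcounts: pp0:3 pp1:4 pp2:3 pp3:1 pp4:1 pp5:3 pp6:1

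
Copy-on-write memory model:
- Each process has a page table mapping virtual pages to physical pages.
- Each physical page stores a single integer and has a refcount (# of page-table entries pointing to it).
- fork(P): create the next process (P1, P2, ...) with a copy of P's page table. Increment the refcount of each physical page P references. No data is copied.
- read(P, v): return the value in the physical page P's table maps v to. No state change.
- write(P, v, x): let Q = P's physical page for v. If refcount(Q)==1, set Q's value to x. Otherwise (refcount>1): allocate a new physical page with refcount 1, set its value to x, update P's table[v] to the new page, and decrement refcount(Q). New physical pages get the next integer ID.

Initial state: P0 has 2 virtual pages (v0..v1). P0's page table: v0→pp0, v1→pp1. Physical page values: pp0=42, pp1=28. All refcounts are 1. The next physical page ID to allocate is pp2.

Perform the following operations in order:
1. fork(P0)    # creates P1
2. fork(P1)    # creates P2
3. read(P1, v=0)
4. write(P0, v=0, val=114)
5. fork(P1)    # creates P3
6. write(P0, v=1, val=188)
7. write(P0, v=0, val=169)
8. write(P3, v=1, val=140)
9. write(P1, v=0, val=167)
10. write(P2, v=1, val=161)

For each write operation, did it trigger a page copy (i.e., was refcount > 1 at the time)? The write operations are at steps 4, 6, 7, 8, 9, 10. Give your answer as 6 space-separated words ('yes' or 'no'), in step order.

Op 1: fork(P0) -> P1. 2 ppages; refcounts: pp0:2 pp1:2
Op 2: fork(P1) -> P2. 2 ppages; refcounts: pp0:3 pp1:3
Op 3: read(P1, v0) -> 42. No state change.
Op 4: write(P0, v0, 114). refcount(pp0)=3>1 -> COPY to pp2. 3 ppages; refcounts: pp0:2 pp1:3 pp2:1
Op 5: fork(P1) -> P3. 3 ppages; refcounts: pp0:3 pp1:4 pp2:1
Op 6: write(P0, v1, 188). refcount(pp1)=4>1 -> COPY to pp3. 4 ppages; refcounts: pp0:3 pp1:3 pp2:1 pp3:1
Op 7: write(P0, v0, 169). refcount(pp2)=1 -> write in place. 4 ppages; refcounts: pp0:3 pp1:3 pp2:1 pp3:1
Op 8: write(P3, v1, 140). refcount(pp1)=3>1 -> COPY to pp4. 5 ppages; refcounts: pp0:3 pp1:2 pp2:1 pp3:1 pp4:1
Op 9: write(P1, v0, 167). refcount(pp0)=3>1 -> COPY to pp5. 6 ppages; refcounts: pp0:2 pp1:2 pp2:1 pp3:1 pp4:1 pp5:1
Op 10: write(P2, v1, 161). refcount(pp1)=2>1 -> COPY to pp6. 7 ppages; refcounts: pp0:2 pp1:1 pp2:1 pp3:1 pp4:1 pp5:1 pp6:1

yes yes no yes yes yes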